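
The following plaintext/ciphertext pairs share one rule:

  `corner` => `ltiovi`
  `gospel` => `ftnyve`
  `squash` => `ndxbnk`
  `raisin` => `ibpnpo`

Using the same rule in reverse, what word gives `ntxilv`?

source

Treating letters as 0–25, the rule is x ↦ 5x + 1 (mod 26).
Reversing it on ntxilv: n(13)→21·(13−1)≡18=s; t(19)→21·(19−1)≡14=o; x(23)→21·(23−1)≡20=u; i(8)→21·(8−1)≡17=r; l(11)→21·(11−1)≡2=c; v(21)→21·(21−1)≡4=e (all mod 26).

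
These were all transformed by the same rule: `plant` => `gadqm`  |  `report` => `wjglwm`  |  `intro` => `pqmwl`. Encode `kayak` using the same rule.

fdndf

p(15)→g(6) and l(11)→a(0) fit y≡21x+3 (mod 26); the inverse of 21 mod 26 is 5. Each letter's alphabet position (a=0..z=25) is mapped through 21·x+3 mod 26 — an affine cipher.
For kayak: k(10)→21·10+3≡5=f; a(0)→21·0+3≡3=d; y(24)→21·24+3≡13=n; a(0)→21·0+3≡3=d; k(10)→21·10+3≡5=f (all mod 26).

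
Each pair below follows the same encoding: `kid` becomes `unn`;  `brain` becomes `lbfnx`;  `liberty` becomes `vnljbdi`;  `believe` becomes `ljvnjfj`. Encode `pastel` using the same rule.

zfcdjv

The shift depends on letter class: consonant k→u is +10, but vowel i→n is +5. The rule splits by letter class: vowels +5, consonants +10.
On pastel: p(cons)+10=z, a(vowel)+5=f, s(cons)+10=c, t(cons)+10=d, e(vowel)+5=j, l(cons)+10=v.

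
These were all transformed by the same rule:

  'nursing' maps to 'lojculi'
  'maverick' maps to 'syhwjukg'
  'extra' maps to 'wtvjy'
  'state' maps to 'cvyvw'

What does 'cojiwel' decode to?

n(13)→l(11) and u(20)→o(14) fit y≡19x+24 (mod 26); the inverse of 19 mod 26 is 11. This is an affine cipher: with a=0,…,z=25, each position x becomes (19x+24) mod 26.
Undoing it on cojiwel: c(2)→11·(2−24)≡18=s; o(14)→11·(14−24)≡20=u; j(9)→11·(9−24)≡17=r; i(8)→11·(8−24)≡6=g; w(22)→11·(22−24)≡4=e; e(4)→11·(4−24)≡14=o; l(11)→11·(11−24)≡13=n (all mod 26).

surgeon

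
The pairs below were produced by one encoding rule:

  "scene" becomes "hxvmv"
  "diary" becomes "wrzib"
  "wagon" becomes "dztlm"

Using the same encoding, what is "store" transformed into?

hgliv

Each pair mirrors across the alphabet (s↔h, c↔x, e↔v): positions sum to 25. Each letter is replaced by its mirror in the alphabet: a↔z, b↔y, c↔x, and so on (the Atbash cipher).
On store: s↔h, t↔g, o↔l, r↔i, e↔v.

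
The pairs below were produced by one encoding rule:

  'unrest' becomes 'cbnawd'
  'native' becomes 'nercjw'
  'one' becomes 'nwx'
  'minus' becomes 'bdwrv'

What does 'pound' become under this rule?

The output letters match the input read backwards, each shifted +9: unrest reversed is tsernu. Two steps: reverse the string, then apply a Caesar shift of +9.
On pound: reverse → dnuop; then shift: d+9=m, n+9=w, u+9=d, o+9=x, p+9=y.

mwdxy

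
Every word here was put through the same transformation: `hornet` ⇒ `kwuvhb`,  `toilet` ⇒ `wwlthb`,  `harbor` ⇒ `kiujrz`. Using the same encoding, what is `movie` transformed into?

pwyqh

Shifts by position in hornet: pos 0: h→k (+3), pos 1: o→w (+8), pos 2: r→u (+3), pos 3: n→v (+8) — repeating every 2. It's a Vigenère-style cipher with numeric key [3,8]: position i shifts by key[i mod 2].
For movie: m+3=p, o+8=w, v+3=y, i+8=q, e+3=h.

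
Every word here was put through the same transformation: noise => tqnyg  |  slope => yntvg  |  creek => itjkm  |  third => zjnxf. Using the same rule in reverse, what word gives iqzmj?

Shifts by position in noise: pos 0: n→t (+6), pos 1: o→q (+2), pos 2: i→n (+5), pos 3: s→y (+6), pos 4: e→g (+2) — repeating every 3. It's a Vigenère-style cipher with numeric key [6,2,5]: position i shifts by key[i mod 3].
Reversing it on iqzmj: i−6=c, q−2=o, z−5=u, m−6=g, j−2=h.

cough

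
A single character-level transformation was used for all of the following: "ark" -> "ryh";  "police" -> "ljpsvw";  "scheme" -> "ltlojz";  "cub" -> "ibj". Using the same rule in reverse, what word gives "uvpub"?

Read the word backwards and shift each letter +7.
Reversing it on uvpub: shift back: u−7=n, v−7=o, p−7=i, u−7=n, b−7=u → noinu; then reverse → union.

union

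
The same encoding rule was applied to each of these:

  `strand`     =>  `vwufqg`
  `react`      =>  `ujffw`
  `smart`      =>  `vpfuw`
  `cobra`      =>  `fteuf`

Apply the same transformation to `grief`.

Vowels shift forward by 5 and consonants shift forward by 3.
Applying it to grief: g(cons)+3=j, r(cons)+3=u, i(vowel)+5=n, e(vowel)+5=j, f(cons)+3=i.

junji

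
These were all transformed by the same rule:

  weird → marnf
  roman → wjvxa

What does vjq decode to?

The output letters match the input read backwards, each shifted +9: weird reversed is driew. Read the word backwards and shift each letter +9.
Decoding vjq: shift back: v−9=m, j−9=a, q−9=h → mah; then reverse → ham.

ham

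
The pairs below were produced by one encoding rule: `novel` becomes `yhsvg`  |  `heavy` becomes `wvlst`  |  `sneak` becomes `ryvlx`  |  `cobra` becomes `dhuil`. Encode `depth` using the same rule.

mvqaw

Treating letters as 0–25, the rule is x ↦ 9x + 11 (mod 26).
Applying it to depth: d(3)→9·3+11≡12=m; e(4)→9·4+11≡21=v; p(15)→9·15+11≡16=q; t(19)→9·19+11≡0=a; h(7)→9·7+11≡22=w (all mod 26).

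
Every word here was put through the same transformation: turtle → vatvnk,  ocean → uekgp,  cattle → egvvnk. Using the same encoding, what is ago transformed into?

The shift depends on letter class: consonant t→v is +2, but vowel u→a is +6. The rule splits by letter class: vowels +6, consonants +2.
Applying it to ago: a(vowel)+6=g, g(cons)+2=i, o(vowel)+6=u.

giu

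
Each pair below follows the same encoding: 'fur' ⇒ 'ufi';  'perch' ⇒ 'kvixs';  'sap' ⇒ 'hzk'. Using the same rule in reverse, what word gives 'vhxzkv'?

escape

Each pair mirrors across the alphabet (f↔u, u↔f, r↔i): positions sum to 25. Each letter is replaced by its mirror in the alphabet: a↔z, b↔y, c↔x, and so on (the Atbash cipher).
Decoding vhxzkv: v↔e, h↔s, x↔c, z↔a, k↔p, v↔e.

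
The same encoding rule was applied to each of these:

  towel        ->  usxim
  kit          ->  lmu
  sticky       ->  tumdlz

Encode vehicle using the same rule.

wiimdmi

The rule splits by letter class: vowels +4, consonants +1.
For vehicle: v(cons)+1=w, e(vowel)+4=i, h(cons)+1=i, i(vowel)+4=m, c(cons)+1=d, l(cons)+1=m, e(vowel)+4=i.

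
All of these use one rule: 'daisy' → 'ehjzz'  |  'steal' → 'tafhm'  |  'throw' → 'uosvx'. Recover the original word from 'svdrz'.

rocky

Shifts by position in daisy: pos 0: d→e (+1), pos 1: a→h (+7), pos 2: i→j (+1), pos 3: s→z (+7) — repeating every 2. The shifts repeat in a cycle of length 2: positions 0,1,… shift by +1, +7, then the pattern repeats.
Reversing it on svdrz: s−1=r, v−7=o, d−1=c, r−7=k, z−1=y.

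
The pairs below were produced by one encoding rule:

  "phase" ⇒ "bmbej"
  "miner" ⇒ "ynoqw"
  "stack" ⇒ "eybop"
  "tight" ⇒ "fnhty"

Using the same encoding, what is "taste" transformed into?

The shifts repeat in a cycle of length 3: positions 0,1,… shift by +12, +5, +1, then the pattern repeats.
Applying it to taste: t+12=f, a+5=f, s+1=t, t+12=f, e+5=j.

fftfj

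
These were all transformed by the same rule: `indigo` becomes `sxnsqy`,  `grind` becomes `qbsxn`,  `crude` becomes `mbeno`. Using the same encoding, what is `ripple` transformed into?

bszzvo

Compare letters: i→s is +10, n→x is +10, d→n is +10 — a constant shift. It's a constant shift of +10 (ROT10).
Applying it to ripple: r+10=b, i+10=s, p+10=z, p+10=z, l+10=v, e+10=o.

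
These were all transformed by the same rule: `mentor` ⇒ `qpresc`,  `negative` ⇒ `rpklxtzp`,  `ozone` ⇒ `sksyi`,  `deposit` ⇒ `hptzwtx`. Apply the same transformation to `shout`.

The shifts repeat in a cycle of length 2: positions 0,1,… shift by +4, +11, then the pattern repeats.
On shout: s+4=w, h+11=s, o+4=s, u+11=f, t+4=x.

wssfx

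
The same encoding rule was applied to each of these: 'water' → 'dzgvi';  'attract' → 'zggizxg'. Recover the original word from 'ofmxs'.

Each pair mirrors across the alphabet (w↔d, a↔z, t↔g): positions sum to 25. Letters are reflected about the middle of the alphabet (position → 25−position): Atbash.
Undoing it on ofmxs: o↔l, f↔u, m↔n, x↔c, s↔h.

lunch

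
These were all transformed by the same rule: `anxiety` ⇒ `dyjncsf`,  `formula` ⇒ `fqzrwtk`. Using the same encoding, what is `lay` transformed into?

dfq

The output letters match the input read backwards, each shifted +5: anxiety reversed is yteixna. Two steps: reverse the string, then apply a Caesar shift of +5.
On lay: reverse → yal; then shift: y+5=d, a+5=f, l+5=q.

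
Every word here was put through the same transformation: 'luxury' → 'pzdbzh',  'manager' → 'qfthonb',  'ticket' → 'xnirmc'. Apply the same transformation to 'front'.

In luxury: l→p is +4, u→z is +5, x→d is +6, u→b is +7 — the shift increases by 1 each position. The shift increases by 1 at each position, starting from +4: 4, 5, 6, ….
Applying it to front: f+4=j, r+5=w, o+6=u, n+7=u, t+8=b.

jwuub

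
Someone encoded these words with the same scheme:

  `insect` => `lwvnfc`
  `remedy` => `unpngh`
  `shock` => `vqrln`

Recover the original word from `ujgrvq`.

A repeating key of period 2 is used — shifts +3, +9 over and over.
Undoing it on ujgrvq: u−3=r, j−9=a, g−3=d, r−9=i, v−3=s, q−9=h.

radish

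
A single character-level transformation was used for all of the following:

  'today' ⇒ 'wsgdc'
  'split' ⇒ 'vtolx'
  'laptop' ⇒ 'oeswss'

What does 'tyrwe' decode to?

quota

It's a Vigenère-style cipher with numeric key [3,4,3]: position i shifts by key[i mod 3].
Decoding tyrwe: t−3=q, y−4=u, r−3=o, w−3=t, e−4=a.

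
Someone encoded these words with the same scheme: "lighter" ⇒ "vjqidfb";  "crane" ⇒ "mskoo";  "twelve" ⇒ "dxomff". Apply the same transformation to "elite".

Shifts by position in lighter: pos 0: l→v (+10), pos 1: i→j (+1), pos 2: g→q (+10), pos 3: h→i (+1) — repeating every 2. It's a Vigenère-style cipher with numeric key [10,1]: position i shifts by key[i mod 2].
For elite: e+10=o, l+1=m, i+10=s, t+1=u, e+10=o.

omsuo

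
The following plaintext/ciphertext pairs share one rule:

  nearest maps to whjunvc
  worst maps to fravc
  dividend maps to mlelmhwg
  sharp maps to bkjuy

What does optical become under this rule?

Shifts by position in nearest: pos 0: n→w (+9), pos 1: e→h (+3), pos 2: a→j (+9), pos 3: r→u (+3) — repeating every 2. The shifts repeat in a cycle of length 2: positions 0,1,… shift by +9, +3, then the pattern repeats.
Applying it to optical: o+9=x, p+3=s, t+9=c, i+3=l, c+9=l, a+3=d, l+9=u.

xsclldu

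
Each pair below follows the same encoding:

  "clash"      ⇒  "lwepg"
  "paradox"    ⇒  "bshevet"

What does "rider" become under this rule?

vihmv

The output letters match the input read backwards, each shifted +4: clash reversed is hsalc. The word is reversed, then every letter is shifted forward by 4.
Applying it to rider: reverse → redir; then shift: r+4=v, e+4=i, d+4=h, i+4=m, r+4=v.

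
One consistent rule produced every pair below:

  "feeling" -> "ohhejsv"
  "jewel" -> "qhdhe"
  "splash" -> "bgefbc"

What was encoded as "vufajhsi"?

f(5)→o(14) and e(4)→h(7) fit y≡7x+5 (mod 26); the inverse of 7 mod 26 is 15. Treating letters as 0–25, the rule is x ↦ 7x + 5 (mod 26).
Undoing it on vufajhsi: v(21)→15·(21−5)≡6=g; u(20)→15·(20−5)≡17=r; f(5)→15·(5−5)≡0=a; a(0)→15·(0−5)≡3=d; j(9)→15·(9−5)≡8=i; h(7)→15·(7−5)≡4=e; s(18)→15·(18−5)≡13=n; i(8)→15·(8−5)≡19=t (all mod 26).

gradient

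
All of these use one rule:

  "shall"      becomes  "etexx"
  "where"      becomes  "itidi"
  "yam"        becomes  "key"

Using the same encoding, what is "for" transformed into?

rsd

Vowels shift forward by 4 and consonants shift forward by 12.
On for: f(cons)+12=r, o(vowel)+4=s, r(cons)+12=d.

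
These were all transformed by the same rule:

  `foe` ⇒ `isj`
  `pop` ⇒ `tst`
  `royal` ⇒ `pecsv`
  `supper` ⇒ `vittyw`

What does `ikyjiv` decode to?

refuge

The output letters match the input read backwards, each shifted +4: foe reversed is eof. Two steps: reverse the string, then apply a Caesar shift of +4.
Decoding ikyjiv: shift back: i−4=e, k−4=g, y−4=u, j−4=f, i−4=e, v−4=r → egufer; then reverse → refuge.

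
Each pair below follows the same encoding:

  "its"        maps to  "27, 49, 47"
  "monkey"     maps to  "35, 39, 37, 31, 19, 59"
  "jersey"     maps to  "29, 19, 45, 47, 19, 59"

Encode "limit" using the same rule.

i(#9)→27 and t(#20)→49: differences scale by 2, so n = 2·pos + 9. Each letter becomes 2×(its alphabet position, a=1..z=26) + 9.
For limit: l=12→33, i=9→27, m=13→35, i=9→27, t=20→49.

33, 27, 35, 27, 49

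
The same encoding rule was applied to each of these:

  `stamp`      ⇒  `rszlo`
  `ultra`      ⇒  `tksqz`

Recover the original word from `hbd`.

Every letter moves 25 places later in the alphabet, wrapping around z→a.
Undoing it on hbd: h−25=i, b−25=c, d−25=e.

ice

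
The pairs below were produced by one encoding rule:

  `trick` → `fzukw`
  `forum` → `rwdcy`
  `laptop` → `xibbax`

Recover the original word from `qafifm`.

Shifts by position in trick: pos 0: t→f (+12), pos 1: r→z (+8), pos 2: i→u (+12), pos 3: c→k (+8) — repeating every 2. The shifts repeat in a cycle of length 2: positions 0,1,… shift by +12, +8, then the pattern repeats.
Reversing it on qafifm: q−12=e, a−8=s, f−12=t, i−8=a, f−12=t, m−8=e.

estate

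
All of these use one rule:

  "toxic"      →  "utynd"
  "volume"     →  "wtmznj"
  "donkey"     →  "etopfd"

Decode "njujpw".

Shifts by position in toxic: pos 0: t→u (+1), pos 1: o→t (+5), pos 2: x→y (+1), pos 3: i→n (+5) — repeating every 2. It's a Vigenère-style cipher with numeric key [1,5]: position i shifts by key[i mod 2].
Reversing it on njujpw: n−1=m, j−5=e, u−1=t, j−5=e, p−1=o, w−5=r.

meteor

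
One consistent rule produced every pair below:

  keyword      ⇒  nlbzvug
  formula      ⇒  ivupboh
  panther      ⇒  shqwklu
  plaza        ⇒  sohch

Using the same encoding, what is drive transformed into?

The shift depends on letter class: consonant k→n is +3, but vowel e→l is +7. Vowels shift forward by 7 and consonants shift forward by 3.
For drive: d(cons)+3=g, r(cons)+3=u, i(vowel)+7=p, v(cons)+3=y, e(vowel)+7=l.

gupyl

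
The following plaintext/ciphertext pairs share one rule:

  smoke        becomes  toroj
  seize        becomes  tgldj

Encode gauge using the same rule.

hcxkj

In smoke: s→t is +1, m→o is +2, o→r is +3, k→o is +4 — the shift increases by 1 each position. Letter i (0-indexed) is shifted by i+1, so successive shifts are 1, 2, 3, ….
For gauge: g+1=h, a+2=c, u+3=x, g+4=k, e+5=j.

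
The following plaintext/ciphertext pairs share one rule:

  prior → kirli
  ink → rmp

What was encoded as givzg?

treat

Each pair mirrors across the alphabet (p↔k, r↔i, i↔r): positions sum to 25. Letters are reflected about the middle of the alphabet (position → 25−position): Atbash.
Undoing it on givzg: g↔t, i↔r, v↔e, z↔a, g↔t.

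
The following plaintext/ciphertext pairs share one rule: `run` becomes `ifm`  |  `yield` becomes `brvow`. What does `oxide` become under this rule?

Each pair mirrors across the alphabet (r↔i, u↔f, n↔m): positions sum to 25. Letters are reflected about the middle of the alphabet (position → 25−position): Atbash.
On oxide: o↔l, x↔c, i↔r, d↔w, e↔v.

lcrwv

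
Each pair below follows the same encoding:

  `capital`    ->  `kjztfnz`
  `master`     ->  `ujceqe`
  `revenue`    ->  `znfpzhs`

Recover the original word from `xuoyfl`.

plenty

In capital: c→k is +8, a→j is +9, p→z is +10, i→t is +11 — the shift increases by 1 each position. The shift increases by 1 at each position, starting from +8: 8, 9, 10, ….
Reversing it on xuoyfl: x−8=p, u−9=l, o−10=e, y−11=n, f−12=t, l−13=y.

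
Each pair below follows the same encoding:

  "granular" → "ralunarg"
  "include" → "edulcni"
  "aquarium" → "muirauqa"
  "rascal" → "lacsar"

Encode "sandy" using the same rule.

ydnas

The output letters match the input read backwards: granular reversed is ralunarg. It's just the letters in reverse order.
Applying it to sandy: reverse → ydnas.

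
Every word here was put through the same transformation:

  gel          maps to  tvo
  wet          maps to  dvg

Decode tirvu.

Each pair mirrors across the alphabet (g↔t, e↔v, l↔o): positions sum to 25. This is the alphabet-reversal cipher (Atbash): a becomes z, b becomes y, etc.
Undoing it on tirvu: t↔g, i↔r, r↔i, v↔e, u↔f.

grief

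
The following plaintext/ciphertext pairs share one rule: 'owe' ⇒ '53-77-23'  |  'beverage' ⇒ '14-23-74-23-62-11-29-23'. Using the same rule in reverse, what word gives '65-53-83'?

o(#15)→53 and w(#23)→77: differences scale by 3, so n = 3·pos + 8. Each letter becomes 3×(its alphabet position, a=1..z=26) + 8.
Decoding 65-53-83: 65→(65−8)÷3=19=s, 53→(53−8)÷3=15=o, 83→(83−8)÷3=25=y.

soy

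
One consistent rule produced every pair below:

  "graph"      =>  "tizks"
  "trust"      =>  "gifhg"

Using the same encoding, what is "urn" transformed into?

fim

This is the alphabet-reversal cipher (Atbash): a becomes z, b becomes y, etc.
On urn: u↔f, r↔i, n↔m.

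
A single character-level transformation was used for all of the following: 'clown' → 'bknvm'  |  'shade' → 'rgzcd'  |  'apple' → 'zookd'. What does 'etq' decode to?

Every letter moves 25 places later in the alphabet, wrapping around z→a.
Reversing it on etq: e−25=f, t−25=u, q−25=r.

fur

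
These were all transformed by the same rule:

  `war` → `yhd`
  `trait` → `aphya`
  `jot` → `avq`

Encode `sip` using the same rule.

The output letters match the input read backwards, each shifted +7: war reversed is raw. Read the word backwards and shift each letter +7.
For sip: reverse → pis; then shift: p+7=w, i+7=p, s+7=z.

wpz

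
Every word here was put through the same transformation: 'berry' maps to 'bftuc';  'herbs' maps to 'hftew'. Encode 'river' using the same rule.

Each letter shifts forward by its position index (0, 1, 2, …) — the shift grows by one for each successive letter.
On river: r+0=r, i+1=j, v+2=x, e+3=h, r+4=v.

rjxhv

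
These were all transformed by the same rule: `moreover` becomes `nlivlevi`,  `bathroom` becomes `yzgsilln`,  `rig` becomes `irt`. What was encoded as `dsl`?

who

Each pair mirrors across the alphabet (m↔n, o↔l, r↔i): positions sum to 25. This is the alphabet-reversal cipher (Atbash): a becomes z, b becomes y, etc.
Reversing it on dsl: d↔w, s↔h, l↔o.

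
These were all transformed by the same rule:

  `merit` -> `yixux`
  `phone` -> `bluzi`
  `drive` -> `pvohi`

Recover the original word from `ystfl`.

Shifts by position in merit: pos 0: m→y (+12), pos 1: e→i (+4), pos 2: r→x (+6), pos 3: i→u (+12), pos 4: t→x (+4) — repeating every 3. It's a Vigenère-style cipher with numeric key [12,4,6]: position i shifts by key[i mod 3].
Decoding ystfl: y−12=m, s−4=o, t−6=n, f−12=t, l−4=h.

month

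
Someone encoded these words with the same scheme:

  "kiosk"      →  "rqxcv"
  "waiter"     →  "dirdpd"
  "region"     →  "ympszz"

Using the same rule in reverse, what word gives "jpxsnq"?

The shift increases by 1 at each position, starting from +7: 7, 8, 9, ….
Decoding jpxsnq: j−7=c, p−8=h, x−9=o, s−10=i, n−11=c, q−12=e.

choice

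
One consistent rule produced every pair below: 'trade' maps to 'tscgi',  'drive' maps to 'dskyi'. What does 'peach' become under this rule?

In trade: t→t is +0, r→s is +1, a→c is +2, d→g is +3 — the shift increases by 1 each position. Each letter shifts forward by its position index (0, 1, 2, …) — the shift grows by one for each successive letter.
For peach: p+0=p, e+1=f, a+2=c, c+3=f, h+4=l.

pfcfl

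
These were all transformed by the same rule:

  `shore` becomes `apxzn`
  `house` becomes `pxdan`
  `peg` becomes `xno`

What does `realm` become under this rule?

The shift depends on letter class: consonant s→a is +8, but vowel o→x is +9. Two shifts are in play — +9 for a/e/i/o/u, +8 for every other letter.
For realm: r(cons)+8=z, e(vowel)+9=n, a(vowel)+9=j, l(cons)+8=t, m(cons)+8=u.

znjtu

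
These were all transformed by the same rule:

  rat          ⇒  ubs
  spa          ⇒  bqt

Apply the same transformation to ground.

The output letters match the input read backwards, each shifted +1: rat reversed is tar. Read the word backwards and shift each letter +1.
For ground: reverse → dnuorg; then shift: d+1=e, n+1=o, u+1=v, o+1=p, r+1=s, g+1=h.

eovpsh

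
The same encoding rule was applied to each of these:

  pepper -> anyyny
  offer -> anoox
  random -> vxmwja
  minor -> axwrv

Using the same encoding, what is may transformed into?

Two steps: reverse the string, then apply a Caesar shift of +9.
Applying it to may: reverse → yam; then shift: y+9=h, a+9=j, m+9=v.

hjv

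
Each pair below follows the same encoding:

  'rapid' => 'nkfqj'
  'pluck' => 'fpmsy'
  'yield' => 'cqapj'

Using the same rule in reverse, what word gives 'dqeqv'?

visit

r(17)→n(13) and a(0)→k(10) fit y≡17x+10 (mod 26); the inverse of 17 mod 26 is 23. Treating letters as 0–25, the rule is x ↦ 17x + 10 (mod 26).
Decoding dqeqv: d(3)→23·(3−10)≡21=v; q(16)→23·(16−10)≡8=i; e(4)→23·(4−10)≡18=s; q(16)→23·(16−10)≡8=i; v(21)→23·(21−10)≡19=t (all mod 26).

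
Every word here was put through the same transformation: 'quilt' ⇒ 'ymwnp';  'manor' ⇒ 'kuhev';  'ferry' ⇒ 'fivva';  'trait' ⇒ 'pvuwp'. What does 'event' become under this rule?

ijihp

Each letter's alphabet position (a=0..z=25) is mapped through 23·x+20 mod 26 — an affine cipher.
Applying it to event: e(4)→23·4+20≡8=i; v(21)→23·21+20≡9=j; e(4)→23·4+20≡8=i; n(13)→23·13+20≡7=h; t(19)→23·19+20≡15=p (all mod 26).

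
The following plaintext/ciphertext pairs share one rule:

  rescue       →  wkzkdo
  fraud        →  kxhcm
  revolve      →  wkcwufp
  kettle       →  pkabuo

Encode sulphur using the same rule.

xasxqec

Each letter shifts forward by (position + 5), i.e. 5, 6, 7, … — the shift grows by one for each successive letter.
For sulphur: s+5=x, u+6=a, l+7=s, p+8=x, h+9=q, u+10=e, r+11=c.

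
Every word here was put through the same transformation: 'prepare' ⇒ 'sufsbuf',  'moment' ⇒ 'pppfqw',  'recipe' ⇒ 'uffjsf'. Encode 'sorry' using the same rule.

vpuub

The shift depends on letter class: consonant p→s is +3, but vowel e→f is +1. Two shifts are in play — +1 for a/e/i/o/u, +3 for every other letter.
For sorry: s(cons)+3=v, o(vowel)+1=p, r(cons)+3=u, r(cons)+3=u, y(cons)+3=b.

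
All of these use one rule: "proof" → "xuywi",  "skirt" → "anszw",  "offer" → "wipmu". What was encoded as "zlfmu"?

river

Shifts by position in proof: pos 0: p→x (+8), pos 1: r→u (+3), pos 2: o→y (+10), pos 3: o→w (+8), pos 4: f→i (+3) — repeating every 3. It's a Vigenère-style cipher with numeric key [8,3,10]: position i shifts by key[i mod 3].
Decoding zlfmu: z−8=r, l−3=i, f−10=v, m−8=e, u−3=r.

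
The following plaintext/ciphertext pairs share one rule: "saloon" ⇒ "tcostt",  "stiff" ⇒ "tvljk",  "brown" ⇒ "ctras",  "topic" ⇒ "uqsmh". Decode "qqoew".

polar

In saloon: s→t is +1, a→c is +2, l→o is +3, o→s is +4 — the shift increases by 1 each position. Letter i (0-indexed) is shifted by i+1, so successive shifts are 1, 2, 3, ….
Reversing it on qqoew: q−1=p, q−2=o, o−3=l, e−4=a, w−5=r.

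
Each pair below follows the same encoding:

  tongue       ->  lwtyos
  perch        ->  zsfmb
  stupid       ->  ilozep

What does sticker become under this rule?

t(19)→l(11) and o(14)→w(22) fit y≡3x+6 (mod 26); the inverse of 3 mod 26 is 9. Treating letters as 0–25, the rule is x ↦ 3x + 6 (mod 26).
On sticker: s(18)→3·18+6≡8=i; t(19)→3·19+6≡11=l; i(8)→3·8+6≡4=e; c(2)→3·2+6≡12=m; k(10)→3·10+6≡10=k; e(4)→3·4+6≡18=s; r(17)→3·17+6≡5=f (all mod 26).

ilemksf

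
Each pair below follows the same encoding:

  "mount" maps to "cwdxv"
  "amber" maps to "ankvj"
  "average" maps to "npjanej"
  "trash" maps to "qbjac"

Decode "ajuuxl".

collar

The output letters match the input read backwards, each shifted +9: mount reversed is tnuom. Two steps: reverse the string, then apply a Caesar shift of +9.
Undoing it on ajuuxl: shift back: a−9=r, j−9=a, u−9=l, u−9=l, x−9=o, l−9=c → ralloc; then reverse → collar.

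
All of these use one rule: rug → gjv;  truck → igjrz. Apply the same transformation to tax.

Compare letters: r→g is +15, u→j is +15, g→v is +15 — a constant shift. Every letter moves 15 places later in the alphabet, wrapping around z→a.
For tax: t+15=i, a+15=p, x+15=m.

ipm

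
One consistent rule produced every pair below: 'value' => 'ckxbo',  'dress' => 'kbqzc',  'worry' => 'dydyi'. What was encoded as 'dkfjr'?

watch

Shifts by position in value: pos 0: v→c (+7), pos 1: a→k (+10), pos 2: l→x (+12), pos 3: u→b (+7), pos 4: e→o (+10) — repeating every 3. A repeating key of period 3 is used — shifts +7, +10, +12 over and over.
Reversing it on dkfjr: d−7=w, k−10=a, f−12=t, j−7=c, r−10=h.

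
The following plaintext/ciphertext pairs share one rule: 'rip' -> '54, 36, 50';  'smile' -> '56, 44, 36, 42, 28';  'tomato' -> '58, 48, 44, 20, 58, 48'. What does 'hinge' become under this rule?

The formula is n = 2×(alphabet index, a=1) + 18.
Applying it to hinge: h=8→34, i=9→36, n=14→46, g=7→32, e=5→28.

34, 36, 46, 32, 28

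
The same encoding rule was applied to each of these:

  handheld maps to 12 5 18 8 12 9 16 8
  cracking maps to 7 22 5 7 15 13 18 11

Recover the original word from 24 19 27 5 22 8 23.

towards

h is letter #8 and maps to 12: an offset of 4. Each letter is replaced by its alphabet position (a=1..z=26) + 4.
Reversing it on 24 19 27 5 22 8 23: 24→(24−4)÷1=20=t, 19→(19−4)÷1=15=o, 27→(27−4)÷1=23=w, 5→(5−4)÷1=1=a, 22→(22−4)÷1=18=r, 8→(8−4)÷1=4=d, 23→(23−4)÷1=19=s.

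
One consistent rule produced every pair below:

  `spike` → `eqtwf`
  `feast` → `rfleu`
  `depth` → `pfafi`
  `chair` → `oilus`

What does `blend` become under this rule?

Shifts by position in spike: pos 0: s→e (+12), pos 1: p→q (+1), pos 2: i→t (+11), pos 3: k→w (+12), pos 4: e→f (+1) — repeating every 3. The shifts repeat in a cycle of length 3: positions 0,1,… shift by +12, +1, +11, then the pattern repeats.
On blend: b+12=n, l+1=m, e+11=p, n+12=z, d+1=e.

nmpze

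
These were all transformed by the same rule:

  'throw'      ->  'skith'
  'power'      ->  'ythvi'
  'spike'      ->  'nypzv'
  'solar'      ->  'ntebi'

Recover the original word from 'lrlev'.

cycle

t(19)→s(18) and h(7)→k(10) fit y≡5x+1 (mod 26); the inverse of 5 mod 26 is 21. Treating letters as 0–25, the rule is x ↦ 5x + 1 (mod 26).
Undoing it on lrlev: l(11)→21·(11−1)≡2=c; r(17)→21·(17−1)≡24=y; l(11)→21·(11−1)≡2=c; e(4)→21·(4−1)≡11=l; v(21)→21·(21−1)≡4=e (all mod 26).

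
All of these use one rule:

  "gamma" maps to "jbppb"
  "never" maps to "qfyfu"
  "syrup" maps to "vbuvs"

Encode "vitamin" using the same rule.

yjwbpjq

The shift depends on letter class: consonant g→j is +3, but vowel a→b is +1. Two shifts are in play — +1 for a/e/i/o/u, +3 for every other letter.
For vitamin: v(cons)+3=y, i(vowel)+1=j, t(cons)+3=w, a(vowel)+1=b, m(cons)+3=p, i(vowel)+1=j, n(cons)+3=q.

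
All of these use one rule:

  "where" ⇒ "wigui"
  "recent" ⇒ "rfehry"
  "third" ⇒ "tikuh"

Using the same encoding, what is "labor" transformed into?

Letter i (0-indexed) is shifted by i+0, so successive shifts are 0, 1, 2, ….
For labor: l+0=l, a+1=b, b+2=d, o+3=r, r+4=v.

lbdrv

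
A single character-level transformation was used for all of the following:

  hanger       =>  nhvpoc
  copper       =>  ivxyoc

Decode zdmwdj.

In hanger: h→n is +6, a→h is +7, n→v is +8, g→p is +9 — the shift increases by 1 each position. Letter i (0-indexed) is shifted by i+6, so successive shifts are 6, 7, 8, ….
Reversing it on zdmwdj: z−6=t, d−7=w, m−8=e, w−9=n, d−10=t, j−11=y.

twenty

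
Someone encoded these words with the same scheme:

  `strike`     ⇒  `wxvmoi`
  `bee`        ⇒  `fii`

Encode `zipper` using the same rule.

dmttiv

Each letter is shifted forward by 4 in the alphabet (a Caesar shift of +4).
On zipper: z+4=d, i+4=m, p+4=t, p+4=t, e+4=i, r+4=v.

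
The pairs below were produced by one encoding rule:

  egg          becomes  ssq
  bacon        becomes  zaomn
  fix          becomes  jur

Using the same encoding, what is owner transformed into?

dqzia

Read the word backwards and shift each letter +12.
Applying it to owner: reverse → renwo; then shift: r+12=d, e+12=q, n+12=z, w+12=i, o+12=a.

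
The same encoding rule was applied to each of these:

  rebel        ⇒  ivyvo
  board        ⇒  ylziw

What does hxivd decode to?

Each pair mirrors across the alphabet (r↔i, e↔v, b↔y): positions sum to 25. Letters are reflected about the middle of the alphabet (position → 25−position): Atbash.
Undoing it on hxivd: h↔s, x↔c, i↔r, v↔e, d↔w.

screw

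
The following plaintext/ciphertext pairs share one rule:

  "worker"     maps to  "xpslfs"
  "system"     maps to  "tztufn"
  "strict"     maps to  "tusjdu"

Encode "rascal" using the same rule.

Each letter is shifted forward by 1 in the alphabet (a Caesar shift of +1).
For rascal: r+1=s, a+1=b, s+1=t, c+1=d, a+1=b, l+1=m.

sbtdbm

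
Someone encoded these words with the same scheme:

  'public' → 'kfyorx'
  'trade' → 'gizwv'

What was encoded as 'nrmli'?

Each pair mirrors across the alphabet (p↔k, u↔f, b↔y): positions sum to 25. Letters are reflected about the middle of the alphabet (position → 25−position): Atbash.
Decoding nrmli: n↔m, r↔i, m↔n, l↔o, i↔r.

minor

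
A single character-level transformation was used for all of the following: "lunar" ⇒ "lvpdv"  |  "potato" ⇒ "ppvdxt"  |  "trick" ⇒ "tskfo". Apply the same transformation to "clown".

In lunar: l→l is +0, u→v is +1, n→p is +2, a→d is +3 — the shift increases by 1 each position. Letter i (0-indexed) is shifted by i+0, so successive shifts are 0, 1, 2, ….
On clown: c+0=c, l+1=m, o+2=q, w+3=z, n+4=r.

cmqzr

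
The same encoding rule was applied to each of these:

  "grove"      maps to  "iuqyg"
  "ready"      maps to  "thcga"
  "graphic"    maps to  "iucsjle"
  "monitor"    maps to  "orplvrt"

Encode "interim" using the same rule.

Shifts by position in grove: pos 0: g→i (+2), pos 1: r→u (+3), pos 2: o→q (+2), pos 3: v→y (+3) — repeating every 2. It's a Vigenère-style cipher with numeric key [2,3]: position i shifts by key[i mod 2].
For interim: i+2=k, n+3=q, t+2=v, e+3=h, r+2=t, i+3=l, m+2=o.

kqvhtlo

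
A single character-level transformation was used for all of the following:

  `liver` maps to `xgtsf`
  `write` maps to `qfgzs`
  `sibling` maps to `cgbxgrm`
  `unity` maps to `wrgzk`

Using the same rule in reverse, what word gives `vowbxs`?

l(11)→x(23) and i(8)→g(6) fit y≡23x+4 (mod 26); the inverse of 23 mod 26 is 17. Each letter's alphabet position (a=0..z=25) is mapped through 23·x+4 mod 26 — an affine cipher.
Decoding vowbxs: v(21)→17·(21−4)≡3=d; o(14)→17·(14−4)≡14=o; w(22)→17·(22−4)≡20=u; b(1)→17·(1−4)≡1=b; x(23)→17·(23−4)≡11=l; s(18)→17·(18−4)≡4=e (all mod 26).

double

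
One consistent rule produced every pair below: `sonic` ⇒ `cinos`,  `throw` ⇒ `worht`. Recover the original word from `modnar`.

random

The output letters match the input read backwards: sonic reversed is cinos. It's just the letters in reverse order.
Undoing it on modnar: then reverse → random.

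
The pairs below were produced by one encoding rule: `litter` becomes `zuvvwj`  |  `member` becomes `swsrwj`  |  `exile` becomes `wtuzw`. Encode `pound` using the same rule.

l(11)→z(25) and i(8)→u(20) fit y≡19x+24 (mod 26); the inverse of 19 mod 26 is 11. This is an affine cipher: with a=0,…,z=25, each position x becomes (19x+24) mod 26.
Applying it to pound: p(15)→19·15+24≡23=x; o(14)→19·14+24≡4=e; u(20)→19·20+24≡14=o; n(13)→19·13+24≡11=l; d(3)→19·3+24≡3=d (all mod 26).

xeold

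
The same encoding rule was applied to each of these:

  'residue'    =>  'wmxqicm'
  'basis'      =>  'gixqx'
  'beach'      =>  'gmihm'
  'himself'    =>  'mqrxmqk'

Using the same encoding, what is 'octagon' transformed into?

The rule splits by letter class: vowels +8, consonants +5.
Applying it to octagon: o(vowel)+8=w, c(cons)+5=h, t(cons)+5=y, a(vowel)+8=i, g(cons)+5=l, o(vowel)+8=w, n(cons)+5=s.

whyilws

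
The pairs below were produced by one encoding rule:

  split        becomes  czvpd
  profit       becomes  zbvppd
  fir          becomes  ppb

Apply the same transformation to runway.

The shift depends on letter class: consonant s→c is +10, but vowel i→p is +7. Two shifts are in play — +7 for a/e/i/o/u, +10 for every other letter.
For runway: r(cons)+10=b, u(vowel)+7=b, n(cons)+10=x, w(cons)+10=g, a(vowel)+7=h, y(cons)+10=i.

bbxghi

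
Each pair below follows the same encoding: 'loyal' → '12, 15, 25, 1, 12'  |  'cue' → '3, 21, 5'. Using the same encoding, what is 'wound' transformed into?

23, 15, 21, 14, 4

l is letter #12 and maps to 12: an offset of 0. Each letter is replaced by its alphabet position (a=1, b=2, …, z=26).
Applying it to wound: w=23→23, o=15→15, u=21→21, n=14→14, d=4→4.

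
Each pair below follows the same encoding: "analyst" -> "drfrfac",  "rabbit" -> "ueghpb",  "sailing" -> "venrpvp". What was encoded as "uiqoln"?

In analyst: a→d is +3, n→r is +4, a→f is +5, l→r is +6 — the shift increases by 1 each position. Letter i (0-indexed) is shifted by i+3, so successive shifts are 3, 4, 5, ….
Decoding uiqoln: u−3=r, i−4=e, q−5=l, o−6=i, l−7=e, n−8=f.

relief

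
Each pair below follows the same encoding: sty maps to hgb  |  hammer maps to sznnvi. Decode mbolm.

nylon

Each pair mirrors across the alphabet (s↔h, t↔g, y↔b): positions sum to 25. Letters are reflected about the middle of the alphabet (position → 25−position): Atbash.
Undoing it on mbolm: m↔n, b↔y, o↔l, l↔o, m↔n.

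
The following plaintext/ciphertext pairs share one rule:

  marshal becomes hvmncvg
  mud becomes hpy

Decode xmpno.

crust

Compare letters: m→h is +21, a→v is +21, r→m is +21 — a constant shift. It's a constant shift of +21 (ROT21).
Decoding xmpno: x−21=c, m−21=r, p−21=u, n−21=s, o−21=t.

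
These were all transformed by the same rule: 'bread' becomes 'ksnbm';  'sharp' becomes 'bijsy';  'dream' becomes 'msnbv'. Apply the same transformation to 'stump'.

A repeating key of period 2 is used — shifts +9, +1 over and over.
On stump: s+9=b, t+1=u, u+9=d, m+1=n, p+9=y.

budny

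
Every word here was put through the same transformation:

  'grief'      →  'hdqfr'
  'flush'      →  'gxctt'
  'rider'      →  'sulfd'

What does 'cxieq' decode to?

blade

Shifts by position in grief: pos 0: g→h (+1), pos 1: r→d (+12), pos 2: i→q (+8), pos 3: e→f (+1), pos 4: f→r (+12) — repeating every 3. The shifts repeat in a cycle of length 3: positions 0,1,… shift by +1, +12, +8, then the pattern repeats.
Reversing it on cxieq: c−1=b, x−12=l, i−8=a, e−1=d, q−12=e.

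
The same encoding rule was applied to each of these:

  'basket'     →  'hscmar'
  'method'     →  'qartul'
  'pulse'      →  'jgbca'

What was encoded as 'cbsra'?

slate

b(1)→h(7) and a(0)→s(18) fit y≡15x+18 (mod 26); the inverse of 15 mod 26 is 7. Each letter's alphabet position (a=0..z=25) is mapped through 15·x+18 mod 26 — an affine cipher.
Decoding cbsra: c(2)→7·(2−18)≡18=s; b(1)→7·(1−18)≡11=l; s(18)→7·(18−18)≡0=a; r(17)→7·(17−18)≡19=t; a(0)→7·(0−18)≡4=e (all mod 26).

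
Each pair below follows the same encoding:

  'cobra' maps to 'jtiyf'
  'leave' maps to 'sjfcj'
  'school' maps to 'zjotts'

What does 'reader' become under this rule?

The shift depends on letter class: consonant c→j is +7, but vowel o→t is +5. Two shifts are in play — +5 for a/e/i/o/u, +7 for every other letter.
On reader: r(cons)+7=y, e(vowel)+5=j, a(vowel)+5=f, d(cons)+7=k, e(vowel)+5=j, r(cons)+7=y.

yjfkjy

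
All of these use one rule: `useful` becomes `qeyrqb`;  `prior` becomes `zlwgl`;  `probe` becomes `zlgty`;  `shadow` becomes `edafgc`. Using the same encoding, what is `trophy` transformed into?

u(20)→q(16) and s(18)→e(4) fit y≡19x+0 (mod 26); the inverse of 19 mod 26 is 11. Each letter's alphabet position (a=0..z=25) is mapped through 19·x+0 mod 26 — an affine cipher.
On trophy: t(19)→19·19+0≡23=x; r(17)→19·17+0≡11=l; o(14)→19·14+0≡6=g; p(15)→19·15+0≡25=z; h(7)→19·7+0≡3=d; y(24)→19·24+0≡14=o (all mod 26).

xlgzdo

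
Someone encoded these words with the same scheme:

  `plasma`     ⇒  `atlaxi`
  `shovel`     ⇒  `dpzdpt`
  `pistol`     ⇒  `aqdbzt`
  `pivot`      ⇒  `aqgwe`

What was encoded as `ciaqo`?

rapid

Shifts by position in plasma: pos 0: p→a (+11), pos 1: l→t (+8), pos 2: a→l (+11), pos 3: s→a (+8) — repeating every 2. It's a Vigenère-style cipher with numeric key [11,8]: position i shifts by key[i mod 2].
Undoing it on ciaqo: c−11=r, i−8=a, a−11=p, q−8=i, o−11=d.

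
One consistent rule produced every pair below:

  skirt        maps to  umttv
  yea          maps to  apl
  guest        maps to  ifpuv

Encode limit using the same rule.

The shift depends on letter class: consonant s→u is +2, but vowel i→t is +11. Two shifts are in play — +11 for a/e/i/o/u, +2 for every other letter.
On limit: l(cons)+2=n, i(vowel)+11=t, m(cons)+2=o, i(vowel)+11=t, t(cons)+2=v.

ntotv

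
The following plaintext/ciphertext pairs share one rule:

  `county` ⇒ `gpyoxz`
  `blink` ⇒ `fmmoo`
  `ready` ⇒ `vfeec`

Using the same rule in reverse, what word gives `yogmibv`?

unclear

A repeating key of period 2 is used — shifts +4, +1 over and over.
Reversing it on yogmibv: y−4=u, o−1=n, g−4=c, m−1=l, i−4=e, b−1=a, v−4=r.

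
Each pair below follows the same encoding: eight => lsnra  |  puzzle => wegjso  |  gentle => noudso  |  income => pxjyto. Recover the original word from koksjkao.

Shifts by position in eight: pos 0: e→l (+7), pos 1: i→s (+10), pos 2: g→n (+7), pos 3: h→r (+10) — repeating every 2. It's a Vigenère-style cipher with numeric key [7,10]: position i shifts by key[i mod 2].
Reversing it on koksjkao: k−7=d, o−10=e, k−7=d, s−10=i, j−7=c, k−10=a, a−7=t, o−10=e.

dedicate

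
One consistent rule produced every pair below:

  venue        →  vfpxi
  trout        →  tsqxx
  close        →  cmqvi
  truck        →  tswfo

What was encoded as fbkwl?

In venue: v→v is +0, e→f is +1, n→p is +2, u→x is +3 — the shift increases by 1 each position. Letter i (0-indexed) is shifted by i+0, so successive shifts are 0, 1, 2, ….
Decoding fbkwl: f−0=f, b−1=a, k−2=i, w−3=t, l−4=h.

faith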